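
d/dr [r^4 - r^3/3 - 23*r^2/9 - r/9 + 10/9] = 4*r^3 - r^2 - 46*r/9 - 1/9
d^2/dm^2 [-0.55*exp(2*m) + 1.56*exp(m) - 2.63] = (1.56 - 2.2*exp(m))*exp(m)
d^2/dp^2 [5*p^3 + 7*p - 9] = 30*p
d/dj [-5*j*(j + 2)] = -10*j - 10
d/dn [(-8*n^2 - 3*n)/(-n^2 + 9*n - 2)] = (-75*n^2 + 32*n + 6)/(n^4 - 18*n^3 + 85*n^2 - 36*n + 4)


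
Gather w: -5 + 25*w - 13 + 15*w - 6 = 40*w - 24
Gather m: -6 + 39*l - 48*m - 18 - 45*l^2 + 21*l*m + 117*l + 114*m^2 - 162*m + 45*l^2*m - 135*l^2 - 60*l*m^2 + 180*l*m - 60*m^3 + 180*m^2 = -180*l^2 + 156*l - 60*m^3 + m^2*(294 - 60*l) + m*(45*l^2 + 201*l - 210) - 24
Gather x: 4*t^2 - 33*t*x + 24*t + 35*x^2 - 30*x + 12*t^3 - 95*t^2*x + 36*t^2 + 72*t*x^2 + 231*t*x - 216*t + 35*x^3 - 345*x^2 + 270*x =12*t^3 + 40*t^2 - 192*t + 35*x^3 + x^2*(72*t - 310) + x*(-95*t^2 + 198*t + 240)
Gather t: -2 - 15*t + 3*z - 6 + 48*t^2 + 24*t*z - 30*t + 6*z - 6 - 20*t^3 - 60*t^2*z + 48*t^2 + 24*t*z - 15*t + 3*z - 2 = -20*t^3 + t^2*(96 - 60*z) + t*(48*z - 60) + 12*z - 16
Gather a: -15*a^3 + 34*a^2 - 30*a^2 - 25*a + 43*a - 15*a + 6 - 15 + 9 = -15*a^3 + 4*a^2 + 3*a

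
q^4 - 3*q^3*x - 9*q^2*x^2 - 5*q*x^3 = q*(q - 5*x)*(q + x)^2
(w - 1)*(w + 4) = w^2 + 3*w - 4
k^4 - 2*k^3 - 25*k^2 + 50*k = k*(k - 5)*(k - 2)*(k + 5)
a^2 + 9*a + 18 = (a + 3)*(a + 6)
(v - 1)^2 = v^2 - 2*v + 1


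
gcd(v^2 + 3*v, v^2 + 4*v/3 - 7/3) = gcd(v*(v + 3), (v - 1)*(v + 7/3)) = 1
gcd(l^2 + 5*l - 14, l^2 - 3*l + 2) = l - 2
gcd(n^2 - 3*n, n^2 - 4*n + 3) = n - 3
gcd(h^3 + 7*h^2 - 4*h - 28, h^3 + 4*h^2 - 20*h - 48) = h + 2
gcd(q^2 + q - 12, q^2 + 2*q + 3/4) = 1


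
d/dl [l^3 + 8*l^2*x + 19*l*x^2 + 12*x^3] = 3*l^2 + 16*l*x + 19*x^2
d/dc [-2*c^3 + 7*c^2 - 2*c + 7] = -6*c^2 + 14*c - 2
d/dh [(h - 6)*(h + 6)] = 2*h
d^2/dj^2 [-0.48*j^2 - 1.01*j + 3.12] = -0.960000000000000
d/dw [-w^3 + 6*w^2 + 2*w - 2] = -3*w^2 + 12*w + 2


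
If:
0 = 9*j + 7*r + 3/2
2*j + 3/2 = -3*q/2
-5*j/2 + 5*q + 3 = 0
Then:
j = -12/55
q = -39/55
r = 51/770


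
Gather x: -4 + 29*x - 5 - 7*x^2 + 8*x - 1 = -7*x^2 + 37*x - 10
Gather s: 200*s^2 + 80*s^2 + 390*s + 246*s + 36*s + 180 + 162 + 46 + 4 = 280*s^2 + 672*s + 392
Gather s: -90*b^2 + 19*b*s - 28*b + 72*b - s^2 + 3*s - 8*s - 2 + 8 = -90*b^2 + 44*b - s^2 + s*(19*b - 5) + 6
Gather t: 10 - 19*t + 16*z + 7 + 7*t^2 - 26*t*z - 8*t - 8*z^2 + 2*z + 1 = 7*t^2 + t*(-26*z - 27) - 8*z^2 + 18*z + 18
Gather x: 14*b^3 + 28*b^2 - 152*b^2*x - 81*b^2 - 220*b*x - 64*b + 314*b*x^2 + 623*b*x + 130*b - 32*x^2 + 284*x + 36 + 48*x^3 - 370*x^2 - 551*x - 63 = 14*b^3 - 53*b^2 + 66*b + 48*x^3 + x^2*(314*b - 402) + x*(-152*b^2 + 403*b - 267) - 27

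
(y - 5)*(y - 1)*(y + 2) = y^3 - 4*y^2 - 7*y + 10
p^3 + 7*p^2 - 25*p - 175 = (p - 5)*(p + 5)*(p + 7)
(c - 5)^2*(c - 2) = c^3 - 12*c^2 + 45*c - 50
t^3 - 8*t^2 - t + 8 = (t - 8)*(t - 1)*(t + 1)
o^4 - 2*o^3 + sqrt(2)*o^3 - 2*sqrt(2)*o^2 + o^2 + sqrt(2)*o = o*(o - 1)^2*(o + sqrt(2))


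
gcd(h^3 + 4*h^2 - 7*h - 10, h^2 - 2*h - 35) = h + 5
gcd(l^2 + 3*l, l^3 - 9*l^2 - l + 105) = l + 3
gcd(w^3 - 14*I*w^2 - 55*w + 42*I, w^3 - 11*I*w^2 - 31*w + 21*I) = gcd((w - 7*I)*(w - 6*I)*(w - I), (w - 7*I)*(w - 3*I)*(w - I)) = w^2 - 8*I*w - 7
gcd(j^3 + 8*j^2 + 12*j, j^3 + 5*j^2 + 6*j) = j^2 + 2*j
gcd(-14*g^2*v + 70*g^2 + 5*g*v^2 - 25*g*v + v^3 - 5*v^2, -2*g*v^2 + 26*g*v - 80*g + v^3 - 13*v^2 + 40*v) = -2*g*v + 10*g + v^2 - 5*v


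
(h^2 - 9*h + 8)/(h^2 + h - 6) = (h^2 - 9*h + 8)/(h^2 + h - 6)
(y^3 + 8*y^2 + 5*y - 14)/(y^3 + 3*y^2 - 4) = (y + 7)/(y + 2)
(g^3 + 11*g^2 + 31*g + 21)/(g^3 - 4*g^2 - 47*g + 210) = (g^2 + 4*g + 3)/(g^2 - 11*g + 30)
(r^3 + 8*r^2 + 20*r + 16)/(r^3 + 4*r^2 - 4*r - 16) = (r + 2)/(r - 2)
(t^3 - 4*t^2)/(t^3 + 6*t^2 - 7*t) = t*(t - 4)/(t^2 + 6*t - 7)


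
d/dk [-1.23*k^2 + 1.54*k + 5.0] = 1.54 - 2.46*k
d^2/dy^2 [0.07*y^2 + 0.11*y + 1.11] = 0.140000000000000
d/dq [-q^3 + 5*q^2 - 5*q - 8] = -3*q^2 + 10*q - 5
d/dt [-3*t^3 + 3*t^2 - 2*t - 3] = -9*t^2 + 6*t - 2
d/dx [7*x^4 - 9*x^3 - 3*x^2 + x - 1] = 28*x^3 - 27*x^2 - 6*x + 1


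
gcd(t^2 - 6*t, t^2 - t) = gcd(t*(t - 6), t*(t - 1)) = t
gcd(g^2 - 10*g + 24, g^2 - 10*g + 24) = g^2 - 10*g + 24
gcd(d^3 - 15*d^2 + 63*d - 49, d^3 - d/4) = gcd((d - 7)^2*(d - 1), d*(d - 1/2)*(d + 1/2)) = 1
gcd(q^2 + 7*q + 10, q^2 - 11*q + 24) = 1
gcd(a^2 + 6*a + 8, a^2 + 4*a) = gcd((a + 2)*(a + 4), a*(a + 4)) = a + 4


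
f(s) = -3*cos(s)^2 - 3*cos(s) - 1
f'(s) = 6*sin(s)*cos(s) + 3*sin(s)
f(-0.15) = -6.90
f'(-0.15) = -1.33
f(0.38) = -6.37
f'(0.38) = 3.18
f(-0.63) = -5.38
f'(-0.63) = -4.62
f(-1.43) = -1.48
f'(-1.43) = -3.80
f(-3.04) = -0.98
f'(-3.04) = 0.30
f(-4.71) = -0.99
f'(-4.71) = 2.99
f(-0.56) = -5.70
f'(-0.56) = -4.29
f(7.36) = -3.10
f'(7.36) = 5.15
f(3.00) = -0.97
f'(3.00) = -0.41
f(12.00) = -5.67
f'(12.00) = -4.33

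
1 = 1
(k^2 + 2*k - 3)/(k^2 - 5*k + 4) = (k + 3)/(k - 4)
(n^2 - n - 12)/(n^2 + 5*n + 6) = (n - 4)/(n + 2)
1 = 1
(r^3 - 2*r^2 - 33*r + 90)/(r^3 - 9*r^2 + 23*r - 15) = (r + 6)/(r - 1)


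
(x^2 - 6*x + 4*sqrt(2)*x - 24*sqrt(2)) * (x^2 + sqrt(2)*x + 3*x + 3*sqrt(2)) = x^4 - 3*x^3 + 5*sqrt(2)*x^3 - 15*sqrt(2)*x^2 - 10*x^2 - 90*sqrt(2)*x - 24*x - 144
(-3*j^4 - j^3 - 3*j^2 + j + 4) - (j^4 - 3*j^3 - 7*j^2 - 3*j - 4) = -4*j^4 + 2*j^3 + 4*j^2 + 4*j + 8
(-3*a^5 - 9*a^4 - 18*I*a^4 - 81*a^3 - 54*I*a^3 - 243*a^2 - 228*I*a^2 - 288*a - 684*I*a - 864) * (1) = -3*a^5 - 9*a^4 - 18*I*a^4 - 81*a^3 - 54*I*a^3 - 243*a^2 - 228*I*a^2 - 288*a - 684*I*a - 864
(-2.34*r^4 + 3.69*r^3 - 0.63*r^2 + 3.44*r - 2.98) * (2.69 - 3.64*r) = 8.5176*r^5 - 19.7262*r^4 + 12.2193*r^3 - 14.2163*r^2 + 20.1008*r - 8.0162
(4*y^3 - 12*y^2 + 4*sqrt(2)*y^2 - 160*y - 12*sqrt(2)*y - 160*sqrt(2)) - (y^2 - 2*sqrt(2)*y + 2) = 4*y^3 - 13*y^2 + 4*sqrt(2)*y^2 - 160*y - 10*sqrt(2)*y - 160*sqrt(2) - 2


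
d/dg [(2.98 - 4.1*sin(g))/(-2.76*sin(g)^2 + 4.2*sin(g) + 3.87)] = (-11.316*sin(g)^2 + 16.4496*sin(g) - 28.383)*cos(g)/(7.6176*sin(g)^4 - 23.184*sin(g)^3 - 3.7224*sin(g)^2 + 32.508*sin(g) + 14.9769)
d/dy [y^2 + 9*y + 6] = 2*y + 9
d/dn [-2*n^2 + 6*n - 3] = 6 - 4*n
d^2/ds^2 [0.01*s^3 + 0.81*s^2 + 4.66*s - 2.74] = 0.06*s + 1.62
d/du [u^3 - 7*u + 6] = 3*u^2 - 7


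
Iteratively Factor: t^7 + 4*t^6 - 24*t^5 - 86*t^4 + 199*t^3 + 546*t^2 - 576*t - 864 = (t + 4)*(t^6 - 24*t^4 + 10*t^3 + 159*t^2 - 90*t - 216) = (t - 3)*(t + 4)*(t^5 + 3*t^4 - 15*t^3 - 35*t^2 + 54*t + 72) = (t - 3)*(t + 3)*(t + 4)*(t^4 - 15*t^2 + 10*t + 24) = (t - 3)*(t + 1)*(t + 3)*(t + 4)*(t^3 - t^2 - 14*t + 24) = (t - 3)*(t - 2)*(t + 1)*(t + 3)*(t + 4)*(t^2 + t - 12) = (t - 3)^2*(t - 2)*(t + 1)*(t + 3)*(t + 4)*(t + 4)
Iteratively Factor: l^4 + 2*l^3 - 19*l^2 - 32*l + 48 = (l + 3)*(l^3 - l^2 - 16*l + 16) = (l + 3)*(l + 4)*(l^2 - 5*l + 4) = (l - 4)*(l + 3)*(l + 4)*(l - 1)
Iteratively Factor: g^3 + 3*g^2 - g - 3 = (g - 1)*(g^2 + 4*g + 3) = (g - 1)*(g + 3)*(g + 1)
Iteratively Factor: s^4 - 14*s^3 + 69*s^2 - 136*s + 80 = (s - 1)*(s^3 - 13*s^2 + 56*s - 80) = (s - 5)*(s - 1)*(s^2 - 8*s + 16) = (s - 5)*(s - 4)*(s - 1)*(s - 4)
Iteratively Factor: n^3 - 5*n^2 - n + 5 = (n + 1)*(n^2 - 6*n + 5) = (n - 1)*(n + 1)*(n - 5)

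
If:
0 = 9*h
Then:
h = 0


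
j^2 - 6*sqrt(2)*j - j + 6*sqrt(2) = (j - 1)*(j - 6*sqrt(2))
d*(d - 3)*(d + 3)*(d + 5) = d^4 + 5*d^3 - 9*d^2 - 45*d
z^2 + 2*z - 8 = (z - 2)*(z + 4)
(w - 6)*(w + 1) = w^2 - 5*w - 6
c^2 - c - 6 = (c - 3)*(c + 2)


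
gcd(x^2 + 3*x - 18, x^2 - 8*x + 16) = 1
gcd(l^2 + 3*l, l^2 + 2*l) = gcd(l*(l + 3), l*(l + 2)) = l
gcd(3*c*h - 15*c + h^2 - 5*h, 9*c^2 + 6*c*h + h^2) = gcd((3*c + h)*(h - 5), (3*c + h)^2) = 3*c + h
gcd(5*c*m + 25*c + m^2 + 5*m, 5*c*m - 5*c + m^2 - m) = 5*c + m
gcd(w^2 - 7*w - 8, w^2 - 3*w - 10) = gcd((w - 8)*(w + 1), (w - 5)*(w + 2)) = 1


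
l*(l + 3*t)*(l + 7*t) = l^3 + 10*l^2*t + 21*l*t^2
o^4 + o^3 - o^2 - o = o*(o - 1)*(o + 1)^2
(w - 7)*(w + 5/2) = w^2 - 9*w/2 - 35/2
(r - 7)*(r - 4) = r^2 - 11*r + 28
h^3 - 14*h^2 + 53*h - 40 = (h - 8)*(h - 5)*(h - 1)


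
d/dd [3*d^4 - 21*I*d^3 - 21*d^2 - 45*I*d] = 12*d^3 - 63*I*d^2 - 42*d - 45*I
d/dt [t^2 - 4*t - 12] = 2*t - 4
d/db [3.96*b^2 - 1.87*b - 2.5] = 7.92*b - 1.87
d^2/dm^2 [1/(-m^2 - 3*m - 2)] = 2*(m^2 + 3*m - (2*m + 3)^2 + 2)/(m^2 + 3*m + 2)^3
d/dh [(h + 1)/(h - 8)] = -9/(h - 8)^2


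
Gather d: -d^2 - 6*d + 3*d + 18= -d^2 - 3*d + 18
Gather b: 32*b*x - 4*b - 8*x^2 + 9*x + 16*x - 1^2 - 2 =b*(32*x - 4) - 8*x^2 + 25*x - 3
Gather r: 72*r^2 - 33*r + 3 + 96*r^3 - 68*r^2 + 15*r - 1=96*r^3 + 4*r^2 - 18*r + 2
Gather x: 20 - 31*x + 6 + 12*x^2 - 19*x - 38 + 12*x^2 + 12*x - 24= 24*x^2 - 38*x - 36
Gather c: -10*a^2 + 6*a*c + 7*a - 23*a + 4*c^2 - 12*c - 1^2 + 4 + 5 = -10*a^2 - 16*a + 4*c^2 + c*(6*a - 12) + 8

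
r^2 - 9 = (r - 3)*(r + 3)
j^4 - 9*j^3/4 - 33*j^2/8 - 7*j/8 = j*(j - 7/2)*(j + 1/4)*(j + 1)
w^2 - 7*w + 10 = (w - 5)*(w - 2)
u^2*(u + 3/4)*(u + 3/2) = u^4 + 9*u^3/4 + 9*u^2/8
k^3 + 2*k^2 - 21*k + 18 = (k - 3)*(k - 1)*(k + 6)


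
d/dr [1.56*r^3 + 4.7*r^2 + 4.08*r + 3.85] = 4.68*r^2 + 9.4*r + 4.08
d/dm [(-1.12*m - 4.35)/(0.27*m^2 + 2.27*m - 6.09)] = (0.3024*m^2 + 2.349*m + 16.6953)/(0.0729*m^4 + 1.2258*m^3 + 1.8643*m^2 - 27.6486*m + 37.0881)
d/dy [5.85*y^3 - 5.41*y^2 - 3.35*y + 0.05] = 17.55*y^2 - 10.82*y - 3.35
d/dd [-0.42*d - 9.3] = -0.420000000000000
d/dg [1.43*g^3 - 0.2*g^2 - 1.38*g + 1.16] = 4.29*g^2 - 0.4*g - 1.38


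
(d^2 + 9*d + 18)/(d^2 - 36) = (d + 3)/(d - 6)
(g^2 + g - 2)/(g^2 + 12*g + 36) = (g^2 + g - 2)/(g^2 + 12*g + 36)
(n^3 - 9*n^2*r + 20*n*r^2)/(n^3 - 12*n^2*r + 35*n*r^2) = (-n + 4*r)/(-n + 7*r)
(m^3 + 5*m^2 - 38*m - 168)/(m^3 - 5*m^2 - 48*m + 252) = (m + 4)/(m - 6)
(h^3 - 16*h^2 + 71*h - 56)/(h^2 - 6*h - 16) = (h^2 - 8*h + 7)/(h + 2)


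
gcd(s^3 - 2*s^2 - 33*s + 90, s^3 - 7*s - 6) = s - 3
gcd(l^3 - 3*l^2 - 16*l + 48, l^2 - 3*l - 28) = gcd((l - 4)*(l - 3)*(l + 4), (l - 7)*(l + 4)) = l + 4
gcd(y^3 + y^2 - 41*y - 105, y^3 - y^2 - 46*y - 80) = y + 5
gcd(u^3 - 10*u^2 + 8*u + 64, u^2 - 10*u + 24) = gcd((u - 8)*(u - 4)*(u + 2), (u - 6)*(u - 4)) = u - 4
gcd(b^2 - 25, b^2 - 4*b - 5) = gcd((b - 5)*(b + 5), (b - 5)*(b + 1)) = b - 5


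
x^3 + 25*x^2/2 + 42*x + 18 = (x + 1/2)*(x + 6)^2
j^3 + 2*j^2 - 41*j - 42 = (j - 6)*(j + 1)*(j + 7)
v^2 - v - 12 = (v - 4)*(v + 3)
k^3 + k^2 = k^2*(k + 1)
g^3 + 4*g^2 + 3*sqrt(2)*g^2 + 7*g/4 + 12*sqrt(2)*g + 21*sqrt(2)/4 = (g + 1/2)*(g + 7/2)*(g + 3*sqrt(2))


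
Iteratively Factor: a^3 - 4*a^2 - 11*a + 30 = (a + 3)*(a^2 - 7*a + 10) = (a - 2)*(a + 3)*(a - 5)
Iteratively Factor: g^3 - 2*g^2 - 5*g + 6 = (g - 3)*(g^2 + g - 2) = (g - 3)*(g + 2)*(g - 1)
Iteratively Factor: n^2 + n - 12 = (n + 4)*(n - 3)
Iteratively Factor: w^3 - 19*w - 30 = (w - 5)*(w^2 + 5*w + 6) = (w - 5)*(w + 3)*(w + 2)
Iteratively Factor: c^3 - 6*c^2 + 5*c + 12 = (c + 1)*(c^2 - 7*c + 12) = (c - 3)*(c + 1)*(c - 4)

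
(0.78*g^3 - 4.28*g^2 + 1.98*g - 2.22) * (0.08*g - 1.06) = 0.0624*g^4 - 1.1692*g^3 + 4.6952*g^2 - 2.2764*g + 2.3532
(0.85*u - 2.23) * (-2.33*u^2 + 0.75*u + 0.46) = -1.9805*u^3 + 5.8334*u^2 - 1.2815*u - 1.0258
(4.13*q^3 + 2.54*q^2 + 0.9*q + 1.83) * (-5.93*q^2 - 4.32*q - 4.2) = -24.4909*q^5 - 32.9038*q^4 - 33.6558*q^3 - 25.4079*q^2 - 11.6856*q - 7.686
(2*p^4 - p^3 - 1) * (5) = 10*p^4 - 5*p^3 - 5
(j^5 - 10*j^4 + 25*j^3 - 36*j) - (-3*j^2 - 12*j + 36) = j^5 - 10*j^4 + 25*j^3 + 3*j^2 - 24*j - 36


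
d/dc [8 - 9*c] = -9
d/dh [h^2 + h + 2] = 2*h + 1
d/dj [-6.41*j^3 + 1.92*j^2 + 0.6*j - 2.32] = -19.23*j^2 + 3.84*j + 0.6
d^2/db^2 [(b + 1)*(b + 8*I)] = 2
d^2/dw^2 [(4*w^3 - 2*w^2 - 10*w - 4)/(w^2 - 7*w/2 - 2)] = 80/(w^3 - 12*w^2 + 48*w - 64)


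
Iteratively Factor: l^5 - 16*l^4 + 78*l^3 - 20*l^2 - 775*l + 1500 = (l + 3)*(l^4 - 19*l^3 + 135*l^2 - 425*l + 500) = (l - 5)*(l + 3)*(l^3 - 14*l^2 + 65*l - 100) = (l - 5)*(l - 4)*(l + 3)*(l^2 - 10*l + 25) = (l - 5)^2*(l - 4)*(l + 3)*(l - 5)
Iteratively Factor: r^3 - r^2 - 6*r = (r - 3)*(r^2 + 2*r) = r*(r - 3)*(r + 2)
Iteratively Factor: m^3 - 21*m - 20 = (m + 4)*(m^2 - 4*m - 5) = (m + 1)*(m + 4)*(m - 5)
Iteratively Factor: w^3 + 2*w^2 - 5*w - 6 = (w + 1)*(w^2 + w - 6) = (w - 2)*(w + 1)*(w + 3)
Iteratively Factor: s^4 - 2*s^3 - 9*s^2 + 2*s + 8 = (s + 1)*(s^3 - 3*s^2 - 6*s + 8) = (s - 1)*(s + 1)*(s^2 - 2*s - 8) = (s - 1)*(s + 1)*(s + 2)*(s - 4)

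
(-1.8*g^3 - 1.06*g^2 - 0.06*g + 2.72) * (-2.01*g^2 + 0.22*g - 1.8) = 3.618*g^5 + 1.7346*g^4 + 3.1274*g^3 - 3.5724*g^2 + 0.7064*g - 4.896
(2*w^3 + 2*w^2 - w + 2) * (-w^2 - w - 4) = -2*w^5 - 4*w^4 - 9*w^3 - 9*w^2 + 2*w - 8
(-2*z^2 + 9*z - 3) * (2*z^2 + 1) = -4*z^4 + 18*z^3 - 8*z^2 + 9*z - 3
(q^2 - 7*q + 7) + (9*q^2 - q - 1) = 10*q^2 - 8*q + 6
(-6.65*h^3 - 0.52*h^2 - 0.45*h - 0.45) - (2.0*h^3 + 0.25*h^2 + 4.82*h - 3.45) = -8.65*h^3 - 0.77*h^2 - 5.27*h + 3.0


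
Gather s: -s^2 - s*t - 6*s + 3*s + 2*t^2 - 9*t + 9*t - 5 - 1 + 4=-s^2 + s*(-t - 3) + 2*t^2 - 2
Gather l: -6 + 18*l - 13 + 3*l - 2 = 21*l - 21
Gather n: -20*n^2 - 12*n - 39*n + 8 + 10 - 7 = -20*n^2 - 51*n + 11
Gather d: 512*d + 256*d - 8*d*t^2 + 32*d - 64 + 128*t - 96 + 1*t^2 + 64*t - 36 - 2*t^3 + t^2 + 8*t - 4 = d*(800 - 8*t^2) - 2*t^3 + 2*t^2 + 200*t - 200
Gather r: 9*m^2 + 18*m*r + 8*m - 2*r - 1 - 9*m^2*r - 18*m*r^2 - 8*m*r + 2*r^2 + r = 9*m^2 + 8*m + r^2*(2 - 18*m) + r*(-9*m^2 + 10*m - 1) - 1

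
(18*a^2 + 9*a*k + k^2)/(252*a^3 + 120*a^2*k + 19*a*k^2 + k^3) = (3*a + k)/(42*a^2 + 13*a*k + k^2)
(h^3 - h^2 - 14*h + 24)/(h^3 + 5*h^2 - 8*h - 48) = (h - 2)/(h + 4)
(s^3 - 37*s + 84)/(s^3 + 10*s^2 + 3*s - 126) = (s - 4)/(s + 6)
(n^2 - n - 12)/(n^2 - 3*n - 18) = (n - 4)/(n - 6)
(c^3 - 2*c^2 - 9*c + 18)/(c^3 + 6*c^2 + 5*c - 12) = (c^2 - 5*c + 6)/(c^2 + 3*c - 4)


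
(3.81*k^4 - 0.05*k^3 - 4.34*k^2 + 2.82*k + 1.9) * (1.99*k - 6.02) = 7.5819*k^5 - 23.0357*k^4 - 8.3356*k^3 + 31.7386*k^2 - 13.1954*k - 11.438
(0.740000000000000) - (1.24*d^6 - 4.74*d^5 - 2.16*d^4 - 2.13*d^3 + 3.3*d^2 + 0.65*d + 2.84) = -1.24*d^6 + 4.74*d^5 + 2.16*d^4 + 2.13*d^3 - 3.3*d^2 - 0.65*d - 2.1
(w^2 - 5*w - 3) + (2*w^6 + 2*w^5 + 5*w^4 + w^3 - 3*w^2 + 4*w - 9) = 2*w^6 + 2*w^5 + 5*w^4 + w^3 - 2*w^2 - w - 12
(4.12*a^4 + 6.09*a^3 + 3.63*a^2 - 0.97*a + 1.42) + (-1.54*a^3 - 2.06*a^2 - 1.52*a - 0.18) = 4.12*a^4 + 4.55*a^3 + 1.57*a^2 - 2.49*a + 1.24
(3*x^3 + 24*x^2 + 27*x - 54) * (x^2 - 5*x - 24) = 3*x^5 + 9*x^4 - 165*x^3 - 765*x^2 - 378*x + 1296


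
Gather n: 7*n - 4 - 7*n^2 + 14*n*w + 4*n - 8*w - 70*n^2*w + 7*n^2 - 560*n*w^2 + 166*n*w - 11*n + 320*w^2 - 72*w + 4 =-70*n^2*w + n*(-560*w^2 + 180*w) + 320*w^2 - 80*w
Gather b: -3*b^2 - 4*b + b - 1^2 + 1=-3*b^2 - 3*b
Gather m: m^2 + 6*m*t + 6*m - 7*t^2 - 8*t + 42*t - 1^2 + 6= m^2 + m*(6*t + 6) - 7*t^2 + 34*t + 5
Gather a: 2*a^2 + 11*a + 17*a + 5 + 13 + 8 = 2*a^2 + 28*a + 26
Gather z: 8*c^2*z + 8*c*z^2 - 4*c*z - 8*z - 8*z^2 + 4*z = z^2*(8*c - 8) + z*(8*c^2 - 4*c - 4)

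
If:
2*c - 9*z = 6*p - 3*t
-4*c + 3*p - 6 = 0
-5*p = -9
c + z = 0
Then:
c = -3/20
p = 9/5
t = 83/20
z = 3/20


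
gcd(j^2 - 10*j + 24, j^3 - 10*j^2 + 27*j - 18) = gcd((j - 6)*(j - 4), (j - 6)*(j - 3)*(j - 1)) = j - 6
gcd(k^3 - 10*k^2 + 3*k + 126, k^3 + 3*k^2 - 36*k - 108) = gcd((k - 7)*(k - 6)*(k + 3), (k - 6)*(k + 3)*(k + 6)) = k^2 - 3*k - 18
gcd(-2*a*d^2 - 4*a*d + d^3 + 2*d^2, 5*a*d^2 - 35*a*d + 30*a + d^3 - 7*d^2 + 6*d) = 1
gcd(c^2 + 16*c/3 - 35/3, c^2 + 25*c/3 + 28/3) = c + 7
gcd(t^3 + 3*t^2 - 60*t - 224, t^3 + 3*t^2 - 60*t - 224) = t^3 + 3*t^2 - 60*t - 224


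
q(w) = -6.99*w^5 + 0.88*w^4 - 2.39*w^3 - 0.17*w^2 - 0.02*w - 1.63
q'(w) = -34.95*w^4 + 3.52*w^3 - 7.17*w^2 - 0.34*w - 0.02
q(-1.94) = 219.77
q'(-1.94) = -547.10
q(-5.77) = 46132.37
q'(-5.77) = -39652.14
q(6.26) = -66440.17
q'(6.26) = -53091.21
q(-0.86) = 3.55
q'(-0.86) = -26.39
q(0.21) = -1.66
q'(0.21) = -0.44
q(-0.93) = 5.69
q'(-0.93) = -34.88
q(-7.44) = 163015.98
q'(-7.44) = -108931.56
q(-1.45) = 54.02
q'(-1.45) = -179.83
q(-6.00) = 56003.33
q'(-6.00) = -46311.62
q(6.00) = -53737.87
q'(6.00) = -44795.06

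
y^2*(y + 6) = y^3 + 6*y^2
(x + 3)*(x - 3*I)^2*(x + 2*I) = x^4 + 3*x^3 - 4*I*x^3 + 3*x^2 - 12*I*x^2 + 9*x - 18*I*x - 54*I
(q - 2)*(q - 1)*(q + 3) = q^3 - 7*q + 6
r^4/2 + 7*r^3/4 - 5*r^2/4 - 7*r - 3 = (r/2 + 1/4)*(r - 2)*(r + 2)*(r + 3)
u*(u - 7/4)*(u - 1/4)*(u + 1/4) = u^4 - 7*u^3/4 - u^2/16 + 7*u/64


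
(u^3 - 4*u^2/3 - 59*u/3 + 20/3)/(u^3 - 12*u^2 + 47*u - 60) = (3*u^2 + 11*u - 4)/(3*(u^2 - 7*u + 12))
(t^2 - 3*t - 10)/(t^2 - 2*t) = (t^2 - 3*t - 10)/(t*(t - 2))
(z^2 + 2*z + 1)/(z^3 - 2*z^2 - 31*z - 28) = (z + 1)/(z^2 - 3*z - 28)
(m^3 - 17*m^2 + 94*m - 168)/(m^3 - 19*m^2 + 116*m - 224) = (m - 6)/(m - 8)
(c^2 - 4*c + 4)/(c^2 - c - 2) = (c - 2)/(c + 1)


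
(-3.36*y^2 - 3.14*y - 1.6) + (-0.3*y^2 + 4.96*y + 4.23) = -3.66*y^2 + 1.82*y + 2.63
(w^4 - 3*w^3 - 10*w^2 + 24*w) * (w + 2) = w^5 - w^4 - 16*w^3 + 4*w^2 + 48*w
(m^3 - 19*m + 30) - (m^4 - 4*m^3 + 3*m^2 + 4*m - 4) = -m^4 + 5*m^3 - 3*m^2 - 23*m + 34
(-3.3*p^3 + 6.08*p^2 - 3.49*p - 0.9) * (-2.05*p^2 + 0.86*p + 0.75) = 6.765*p^5 - 15.302*p^4 + 9.9083*p^3 + 3.4036*p^2 - 3.3915*p - 0.675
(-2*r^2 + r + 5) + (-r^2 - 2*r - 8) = -3*r^2 - r - 3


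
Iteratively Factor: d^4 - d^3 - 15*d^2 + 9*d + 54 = (d + 3)*(d^3 - 4*d^2 - 3*d + 18) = (d + 2)*(d + 3)*(d^2 - 6*d + 9) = (d - 3)*(d + 2)*(d + 3)*(d - 3)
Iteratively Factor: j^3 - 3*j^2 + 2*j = (j - 1)*(j^2 - 2*j) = j*(j - 1)*(j - 2)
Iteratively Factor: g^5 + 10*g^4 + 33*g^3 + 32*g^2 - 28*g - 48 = (g - 1)*(g^4 + 11*g^3 + 44*g^2 + 76*g + 48) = (g - 1)*(g + 4)*(g^3 + 7*g^2 + 16*g + 12) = (g - 1)*(g + 2)*(g + 4)*(g^2 + 5*g + 6) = (g - 1)*(g + 2)*(g + 3)*(g + 4)*(g + 2)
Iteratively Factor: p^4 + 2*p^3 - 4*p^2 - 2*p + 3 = (p - 1)*(p^3 + 3*p^2 - p - 3) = (p - 1)*(p + 3)*(p^2 - 1) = (p - 1)^2*(p + 3)*(p + 1)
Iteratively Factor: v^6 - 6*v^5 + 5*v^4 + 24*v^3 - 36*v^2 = (v)*(v^5 - 6*v^4 + 5*v^3 + 24*v^2 - 36*v) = v^2*(v^4 - 6*v^3 + 5*v^2 + 24*v - 36) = v^2*(v + 2)*(v^3 - 8*v^2 + 21*v - 18) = v^2*(v - 3)*(v + 2)*(v^2 - 5*v + 6) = v^2*(v - 3)^2*(v + 2)*(v - 2)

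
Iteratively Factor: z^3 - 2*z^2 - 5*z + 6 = (z - 3)*(z^2 + z - 2) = (z - 3)*(z - 1)*(z + 2)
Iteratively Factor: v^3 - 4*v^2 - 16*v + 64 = (v - 4)*(v^2 - 16) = (v - 4)^2*(v + 4)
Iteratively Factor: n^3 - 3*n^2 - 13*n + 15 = (n - 5)*(n^2 + 2*n - 3) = (n - 5)*(n + 3)*(n - 1)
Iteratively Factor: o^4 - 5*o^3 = (o - 5)*(o^3) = o*(o - 5)*(o^2) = o^2*(o - 5)*(o)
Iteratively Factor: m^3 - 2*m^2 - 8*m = (m)*(m^2 - 2*m - 8) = m*(m - 4)*(m + 2)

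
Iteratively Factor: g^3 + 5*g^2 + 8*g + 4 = (g + 1)*(g^2 + 4*g + 4) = (g + 1)*(g + 2)*(g + 2)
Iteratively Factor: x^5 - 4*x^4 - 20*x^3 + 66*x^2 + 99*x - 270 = (x + 3)*(x^4 - 7*x^3 + x^2 + 63*x - 90) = (x - 2)*(x + 3)*(x^3 - 5*x^2 - 9*x + 45) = (x - 2)*(x + 3)^2*(x^2 - 8*x + 15) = (x - 5)*(x - 2)*(x + 3)^2*(x - 3)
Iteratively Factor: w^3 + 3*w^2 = (w + 3)*(w^2) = w*(w + 3)*(w)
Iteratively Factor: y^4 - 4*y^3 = (y)*(y^3 - 4*y^2) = y^2*(y^2 - 4*y) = y^3*(y - 4)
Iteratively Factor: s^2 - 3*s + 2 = (s - 1)*(s - 2)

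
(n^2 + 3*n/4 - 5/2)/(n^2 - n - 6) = (n - 5/4)/(n - 3)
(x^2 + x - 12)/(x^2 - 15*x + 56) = (x^2 + x - 12)/(x^2 - 15*x + 56)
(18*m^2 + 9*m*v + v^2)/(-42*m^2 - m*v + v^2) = (3*m + v)/(-7*m + v)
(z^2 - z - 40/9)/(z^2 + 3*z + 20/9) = (3*z - 8)/(3*z + 4)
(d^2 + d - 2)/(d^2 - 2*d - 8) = (d - 1)/(d - 4)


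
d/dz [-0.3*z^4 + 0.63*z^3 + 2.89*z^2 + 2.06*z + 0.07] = -1.2*z^3 + 1.89*z^2 + 5.78*z + 2.06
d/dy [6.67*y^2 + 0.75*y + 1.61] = 13.34*y + 0.75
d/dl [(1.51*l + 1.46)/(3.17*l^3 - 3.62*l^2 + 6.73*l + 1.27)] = (-9.5734*l^3 - 8.4184*l^2 + 10.5704*l - 7.9081)/(10.0489*l^6 - 22.9508*l^5 + 55.7726*l^4 - 40.6734*l^3 + 36.0981*l^2 + 17.0942*l + 1.6129)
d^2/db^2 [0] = 0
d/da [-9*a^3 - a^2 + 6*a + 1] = -27*a^2 - 2*a + 6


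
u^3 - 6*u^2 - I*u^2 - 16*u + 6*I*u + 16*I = (u - 8)*(u + 2)*(u - I)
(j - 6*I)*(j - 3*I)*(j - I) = j^3 - 10*I*j^2 - 27*j + 18*I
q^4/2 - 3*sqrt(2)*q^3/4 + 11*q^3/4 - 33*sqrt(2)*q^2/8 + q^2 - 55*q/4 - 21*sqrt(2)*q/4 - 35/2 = (q/2 + sqrt(2)/2)*(q + 2)*(q + 7/2)*(q - 5*sqrt(2)/2)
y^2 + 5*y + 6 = (y + 2)*(y + 3)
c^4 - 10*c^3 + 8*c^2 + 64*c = c*(c - 8)*(c - 4)*(c + 2)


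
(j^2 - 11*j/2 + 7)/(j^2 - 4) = (j - 7/2)/(j + 2)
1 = 1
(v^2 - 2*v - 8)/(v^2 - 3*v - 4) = (v + 2)/(v + 1)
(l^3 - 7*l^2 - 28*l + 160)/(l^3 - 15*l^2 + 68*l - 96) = (l + 5)/(l - 3)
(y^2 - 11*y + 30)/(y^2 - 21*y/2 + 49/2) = 2*(y^2 - 11*y + 30)/(2*y^2 - 21*y + 49)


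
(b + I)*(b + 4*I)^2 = b^3 + 9*I*b^2 - 24*b - 16*I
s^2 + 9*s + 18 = (s + 3)*(s + 6)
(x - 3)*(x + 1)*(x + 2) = x^3 - 7*x - 6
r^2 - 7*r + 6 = (r - 6)*(r - 1)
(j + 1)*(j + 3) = j^2 + 4*j + 3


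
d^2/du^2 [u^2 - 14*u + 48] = 2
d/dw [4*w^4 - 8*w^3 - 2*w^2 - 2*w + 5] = 16*w^3 - 24*w^2 - 4*w - 2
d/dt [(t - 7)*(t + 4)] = 2*t - 3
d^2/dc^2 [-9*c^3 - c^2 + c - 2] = -54*c - 2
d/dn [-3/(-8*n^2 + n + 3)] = 3*(1 - 16*n)/(-8*n^2 + n + 3)^2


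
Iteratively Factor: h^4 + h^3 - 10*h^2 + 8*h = (h - 2)*(h^3 + 3*h^2 - 4*h) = (h - 2)*(h - 1)*(h^2 + 4*h) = h*(h - 2)*(h - 1)*(h + 4)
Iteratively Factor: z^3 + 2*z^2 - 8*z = (z)*(z^2 + 2*z - 8) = z*(z - 2)*(z + 4)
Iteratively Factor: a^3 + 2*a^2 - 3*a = (a)*(a^2 + 2*a - 3) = a*(a - 1)*(a + 3)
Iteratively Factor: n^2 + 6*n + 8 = (n + 2)*(n + 4)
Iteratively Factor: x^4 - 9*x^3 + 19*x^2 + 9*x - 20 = (x - 4)*(x^3 - 5*x^2 - x + 5) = (x - 4)*(x + 1)*(x^2 - 6*x + 5) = (x - 4)*(x - 1)*(x + 1)*(x - 5)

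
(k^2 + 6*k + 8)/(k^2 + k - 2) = (k + 4)/(k - 1)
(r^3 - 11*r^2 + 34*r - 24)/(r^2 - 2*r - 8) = (r^2 - 7*r + 6)/(r + 2)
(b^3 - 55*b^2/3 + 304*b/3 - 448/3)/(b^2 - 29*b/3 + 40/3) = (3*b^2 - 31*b + 56)/(3*b - 5)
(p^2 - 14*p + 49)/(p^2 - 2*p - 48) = (-p^2 + 14*p - 49)/(-p^2 + 2*p + 48)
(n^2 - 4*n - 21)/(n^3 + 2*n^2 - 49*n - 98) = (n + 3)/(n^2 + 9*n + 14)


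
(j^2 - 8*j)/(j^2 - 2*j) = (j - 8)/(j - 2)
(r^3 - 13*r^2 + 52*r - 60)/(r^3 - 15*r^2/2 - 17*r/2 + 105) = 2*(r - 2)/(2*r + 7)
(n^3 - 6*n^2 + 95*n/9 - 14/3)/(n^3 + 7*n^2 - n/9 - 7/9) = (9*n^3 - 54*n^2 + 95*n - 42)/(9*n^3 + 63*n^2 - n - 7)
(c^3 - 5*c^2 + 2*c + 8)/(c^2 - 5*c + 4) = (c^2 - c - 2)/(c - 1)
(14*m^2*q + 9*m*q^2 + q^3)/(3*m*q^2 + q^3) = (14*m^2 + 9*m*q + q^2)/(q*(3*m + q))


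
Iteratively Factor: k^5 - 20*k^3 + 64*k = (k - 2)*(k^4 + 2*k^3 - 16*k^2 - 32*k) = (k - 2)*(k + 2)*(k^3 - 16*k) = k*(k - 2)*(k + 2)*(k^2 - 16) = k*(k - 4)*(k - 2)*(k + 2)*(k + 4)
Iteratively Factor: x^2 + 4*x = (x + 4)*(x)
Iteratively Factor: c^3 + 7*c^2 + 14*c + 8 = (c + 1)*(c^2 + 6*c + 8) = (c + 1)*(c + 4)*(c + 2)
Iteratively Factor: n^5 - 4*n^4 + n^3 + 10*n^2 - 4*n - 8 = (n + 1)*(n^4 - 5*n^3 + 6*n^2 + 4*n - 8) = (n - 2)*(n + 1)*(n^3 - 3*n^2 + 4) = (n - 2)*(n + 1)^2*(n^2 - 4*n + 4) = (n - 2)^2*(n + 1)^2*(n - 2)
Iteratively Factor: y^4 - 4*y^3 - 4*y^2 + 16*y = (y + 2)*(y^3 - 6*y^2 + 8*y) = y*(y + 2)*(y^2 - 6*y + 8) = y*(y - 4)*(y + 2)*(y - 2)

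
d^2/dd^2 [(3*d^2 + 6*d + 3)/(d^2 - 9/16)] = 96*(512*d^3 + 1200*d^2 + 864*d + 225)/(4096*d^6 - 6912*d^4 + 3888*d^2 - 729)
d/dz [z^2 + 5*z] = 2*z + 5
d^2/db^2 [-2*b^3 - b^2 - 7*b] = -12*b - 2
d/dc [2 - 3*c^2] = -6*c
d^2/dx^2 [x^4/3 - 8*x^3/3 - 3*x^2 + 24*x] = 4*x^2 - 16*x - 6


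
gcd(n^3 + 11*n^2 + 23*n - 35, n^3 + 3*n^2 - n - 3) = n - 1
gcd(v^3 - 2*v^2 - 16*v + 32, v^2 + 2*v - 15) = 1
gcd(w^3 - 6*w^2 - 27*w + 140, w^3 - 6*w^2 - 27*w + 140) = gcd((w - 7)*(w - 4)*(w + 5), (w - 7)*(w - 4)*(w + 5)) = w^3 - 6*w^2 - 27*w + 140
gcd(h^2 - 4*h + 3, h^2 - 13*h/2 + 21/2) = h - 3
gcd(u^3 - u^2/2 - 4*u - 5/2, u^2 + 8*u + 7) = u + 1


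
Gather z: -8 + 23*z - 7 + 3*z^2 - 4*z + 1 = 3*z^2 + 19*z - 14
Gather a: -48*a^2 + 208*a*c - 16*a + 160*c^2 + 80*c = -48*a^2 + a*(208*c - 16) + 160*c^2 + 80*c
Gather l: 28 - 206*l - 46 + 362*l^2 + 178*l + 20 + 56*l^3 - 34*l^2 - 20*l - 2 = 56*l^3 + 328*l^2 - 48*l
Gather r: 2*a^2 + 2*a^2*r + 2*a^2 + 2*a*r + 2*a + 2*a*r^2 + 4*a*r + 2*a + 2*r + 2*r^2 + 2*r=4*a^2 + 4*a + r^2*(2*a + 2) + r*(2*a^2 + 6*a + 4)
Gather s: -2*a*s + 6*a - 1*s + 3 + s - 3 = -2*a*s + 6*a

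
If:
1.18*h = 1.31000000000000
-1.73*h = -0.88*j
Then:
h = 1.11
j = 2.18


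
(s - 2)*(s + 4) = s^2 + 2*s - 8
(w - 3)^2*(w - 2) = w^3 - 8*w^2 + 21*w - 18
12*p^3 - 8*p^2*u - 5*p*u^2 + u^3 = (-6*p + u)*(-p + u)*(2*p + u)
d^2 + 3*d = d*(d + 3)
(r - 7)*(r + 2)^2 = r^3 - 3*r^2 - 24*r - 28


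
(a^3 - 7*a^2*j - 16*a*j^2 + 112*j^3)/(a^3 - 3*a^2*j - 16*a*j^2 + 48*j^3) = (a - 7*j)/(a - 3*j)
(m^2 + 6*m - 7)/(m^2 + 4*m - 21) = (m - 1)/(m - 3)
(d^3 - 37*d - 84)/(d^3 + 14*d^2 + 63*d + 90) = (d^2 - 3*d - 28)/(d^2 + 11*d + 30)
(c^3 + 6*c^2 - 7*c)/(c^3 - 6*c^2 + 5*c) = (c + 7)/(c - 5)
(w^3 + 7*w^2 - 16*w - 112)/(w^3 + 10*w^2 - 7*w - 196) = (w + 4)/(w + 7)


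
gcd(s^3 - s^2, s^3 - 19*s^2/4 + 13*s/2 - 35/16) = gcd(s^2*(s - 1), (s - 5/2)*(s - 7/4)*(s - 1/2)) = 1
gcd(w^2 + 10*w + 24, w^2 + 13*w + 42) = w + 6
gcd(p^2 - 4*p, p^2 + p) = p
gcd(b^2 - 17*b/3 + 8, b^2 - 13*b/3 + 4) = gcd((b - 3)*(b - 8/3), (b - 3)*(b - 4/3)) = b - 3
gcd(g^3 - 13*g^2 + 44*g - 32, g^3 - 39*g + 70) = 1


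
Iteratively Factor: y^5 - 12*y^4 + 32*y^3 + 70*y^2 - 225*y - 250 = (y - 5)*(y^4 - 7*y^3 - 3*y^2 + 55*y + 50) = (y - 5)^2*(y^3 - 2*y^2 - 13*y - 10) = (y - 5)^2*(y + 1)*(y^2 - 3*y - 10) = (y - 5)^2*(y + 1)*(y + 2)*(y - 5)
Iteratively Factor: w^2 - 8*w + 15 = (w - 5)*(w - 3)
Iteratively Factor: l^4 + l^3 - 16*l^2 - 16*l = (l + 4)*(l^3 - 3*l^2 - 4*l) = l*(l + 4)*(l^2 - 3*l - 4) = l*(l + 1)*(l + 4)*(l - 4)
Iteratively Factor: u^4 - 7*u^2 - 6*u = (u)*(u^3 - 7*u - 6) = u*(u + 2)*(u^2 - 2*u - 3) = u*(u - 3)*(u + 2)*(u + 1)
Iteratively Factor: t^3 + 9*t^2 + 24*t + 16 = (t + 1)*(t^2 + 8*t + 16) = (t + 1)*(t + 4)*(t + 4)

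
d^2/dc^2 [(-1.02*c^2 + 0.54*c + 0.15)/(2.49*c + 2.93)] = (-3.5527136788005e-15*c - 23.532522)/(15.438249*c^3 + 54.498879*c^2 + 64.129203*c + 25.153757)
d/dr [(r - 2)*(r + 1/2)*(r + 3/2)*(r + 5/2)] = 4*r^3 + 15*r^2/2 - 13*r/2 - 77/8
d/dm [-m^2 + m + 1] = 1 - 2*m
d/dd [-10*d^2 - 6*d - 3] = -20*d - 6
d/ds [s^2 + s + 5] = 2*s + 1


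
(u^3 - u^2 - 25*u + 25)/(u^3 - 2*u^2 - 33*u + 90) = (u^2 + 4*u - 5)/(u^2 + 3*u - 18)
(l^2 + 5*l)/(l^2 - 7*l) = (l + 5)/(l - 7)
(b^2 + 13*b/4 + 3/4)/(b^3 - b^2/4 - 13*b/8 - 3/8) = 2*(b + 3)/(2*b^2 - b - 3)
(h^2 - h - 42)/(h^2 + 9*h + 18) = (h - 7)/(h + 3)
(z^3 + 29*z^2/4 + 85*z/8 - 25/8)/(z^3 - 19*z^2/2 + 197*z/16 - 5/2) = 2*(2*z^2 + 15*z + 25)/(4*z^2 - 37*z + 40)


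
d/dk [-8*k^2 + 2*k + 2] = 2 - 16*k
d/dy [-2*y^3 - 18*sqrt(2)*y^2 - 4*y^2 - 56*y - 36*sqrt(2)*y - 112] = -6*y^2 - 36*sqrt(2)*y - 8*y - 56 - 36*sqrt(2)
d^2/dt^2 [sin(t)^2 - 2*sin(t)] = 2*sin(t) + 2*cos(2*t)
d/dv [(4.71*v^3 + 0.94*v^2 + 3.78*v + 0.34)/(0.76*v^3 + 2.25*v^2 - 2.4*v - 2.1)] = (-1.77635683940025e-15*v^5 + 9.8831*v^4 - 28.3536*v^3 - 41.2092*v^2 - 5.478*v - 7.122)/(0.5776*v^6 + 3.42*v^5 + 1.4145*v^4 - 13.992*v^3 - 3.69*v^2 + 10.08*v + 4.41)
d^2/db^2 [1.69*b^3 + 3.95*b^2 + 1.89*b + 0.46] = 10.14*b + 7.9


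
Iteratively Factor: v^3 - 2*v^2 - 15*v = (v - 5)*(v^2 + 3*v) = (v - 5)*(v + 3)*(v)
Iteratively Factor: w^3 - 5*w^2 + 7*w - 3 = (w - 1)*(w^2 - 4*w + 3) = (w - 1)^2*(w - 3)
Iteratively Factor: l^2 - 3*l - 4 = (l - 4)*(l + 1)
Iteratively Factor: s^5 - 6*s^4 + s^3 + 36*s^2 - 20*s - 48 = (s - 4)*(s^4 - 2*s^3 - 7*s^2 + 8*s + 12) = (s - 4)*(s - 2)*(s^3 - 7*s - 6) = (s - 4)*(s - 2)*(s + 1)*(s^2 - s - 6) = (s - 4)*(s - 2)*(s + 1)*(s + 2)*(s - 3)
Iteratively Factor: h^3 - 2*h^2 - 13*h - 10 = (h - 5)*(h^2 + 3*h + 2) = (h - 5)*(h + 1)*(h + 2)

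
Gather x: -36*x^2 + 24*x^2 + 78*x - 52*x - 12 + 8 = -12*x^2 + 26*x - 4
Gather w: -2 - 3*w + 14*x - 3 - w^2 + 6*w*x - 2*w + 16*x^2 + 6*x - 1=-w^2 + w*(6*x - 5) + 16*x^2 + 20*x - 6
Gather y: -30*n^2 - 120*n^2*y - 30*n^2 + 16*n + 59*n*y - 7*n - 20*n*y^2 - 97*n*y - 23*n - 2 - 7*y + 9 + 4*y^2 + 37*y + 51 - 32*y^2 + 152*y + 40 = -60*n^2 - 14*n + y^2*(-20*n - 28) + y*(-120*n^2 - 38*n + 182) + 98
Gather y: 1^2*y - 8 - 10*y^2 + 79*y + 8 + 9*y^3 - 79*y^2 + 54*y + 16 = 9*y^3 - 89*y^2 + 134*y + 16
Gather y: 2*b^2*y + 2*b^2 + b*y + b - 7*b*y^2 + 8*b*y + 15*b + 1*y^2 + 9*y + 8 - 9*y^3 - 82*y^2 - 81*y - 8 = 2*b^2 + 16*b - 9*y^3 + y^2*(-7*b - 81) + y*(2*b^2 + 9*b - 72)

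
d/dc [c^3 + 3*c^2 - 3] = 3*c*(c + 2)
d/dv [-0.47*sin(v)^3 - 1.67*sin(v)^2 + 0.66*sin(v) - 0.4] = (-1.41*sin(v)^2 - 3.34*sin(v) + 0.66)*cos(v)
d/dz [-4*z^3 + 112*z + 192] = 112 - 12*z^2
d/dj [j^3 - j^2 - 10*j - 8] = 3*j^2 - 2*j - 10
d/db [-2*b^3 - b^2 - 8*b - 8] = -6*b^2 - 2*b - 8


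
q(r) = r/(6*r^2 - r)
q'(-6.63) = -0.00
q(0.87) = 0.24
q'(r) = r*(1 - 12*r)/(6*r^2 - r)^2 + 1/(6*r^2 - r)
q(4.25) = 0.04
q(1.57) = 0.12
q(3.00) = 0.06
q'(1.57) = -0.08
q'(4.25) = -0.01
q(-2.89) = -0.05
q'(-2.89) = -0.02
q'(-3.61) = -0.01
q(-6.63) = -0.02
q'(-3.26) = -0.01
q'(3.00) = -0.02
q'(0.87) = -0.34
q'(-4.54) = -0.01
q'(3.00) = -0.02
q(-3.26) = -0.05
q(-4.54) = -0.04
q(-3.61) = -0.04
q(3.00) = 0.06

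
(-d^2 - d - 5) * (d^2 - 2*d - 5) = -d^4 + d^3 + 2*d^2 + 15*d + 25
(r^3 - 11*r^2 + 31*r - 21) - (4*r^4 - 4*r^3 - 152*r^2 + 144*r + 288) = -4*r^4 + 5*r^3 + 141*r^2 - 113*r - 309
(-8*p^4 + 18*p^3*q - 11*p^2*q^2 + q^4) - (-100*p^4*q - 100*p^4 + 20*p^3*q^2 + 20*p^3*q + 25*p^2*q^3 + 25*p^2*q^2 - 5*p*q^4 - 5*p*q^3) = 100*p^4*q + 92*p^4 - 20*p^3*q^2 - 2*p^3*q - 25*p^2*q^3 - 36*p^2*q^2 + 5*p*q^4 + 5*p*q^3 + q^4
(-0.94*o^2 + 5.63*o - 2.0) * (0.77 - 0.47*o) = 0.4418*o^3 - 3.3699*o^2 + 5.2751*o - 1.54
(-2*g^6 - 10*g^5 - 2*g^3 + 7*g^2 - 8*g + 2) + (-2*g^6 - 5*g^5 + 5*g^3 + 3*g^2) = -4*g^6 - 15*g^5 + 3*g^3 + 10*g^2 - 8*g + 2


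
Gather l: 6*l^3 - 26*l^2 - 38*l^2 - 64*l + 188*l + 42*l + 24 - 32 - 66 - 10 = 6*l^3 - 64*l^2 + 166*l - 84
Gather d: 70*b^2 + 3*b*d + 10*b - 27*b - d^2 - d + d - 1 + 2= 70*b^2 + 3*b*d - 17*b - d^2 + 1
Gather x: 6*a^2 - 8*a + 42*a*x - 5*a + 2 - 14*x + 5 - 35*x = 6*a^2 - 13*a + x*(42*a - 49) + 7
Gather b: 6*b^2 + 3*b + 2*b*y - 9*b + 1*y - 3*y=6*b^2 + b*(2*y - 6) - 2*y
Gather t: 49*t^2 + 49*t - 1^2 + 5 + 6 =49*t^2 + 49*t + 10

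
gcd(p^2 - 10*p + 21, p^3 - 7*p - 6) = p - 3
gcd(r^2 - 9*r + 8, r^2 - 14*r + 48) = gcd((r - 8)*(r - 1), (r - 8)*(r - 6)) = r - 8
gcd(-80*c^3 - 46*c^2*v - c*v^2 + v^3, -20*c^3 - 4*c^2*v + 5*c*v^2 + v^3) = 10*c^2 + 7*c*v + v^2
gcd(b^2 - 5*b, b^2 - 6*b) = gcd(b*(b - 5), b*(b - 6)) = b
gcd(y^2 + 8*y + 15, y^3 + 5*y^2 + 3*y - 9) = y + 3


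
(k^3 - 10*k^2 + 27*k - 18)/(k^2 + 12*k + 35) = (k^3 - 10*k^2 + 27*k - 18)/(k^2 + 12*k + 35)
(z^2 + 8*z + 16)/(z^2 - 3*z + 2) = (z^2 + 8*z + 16)/(z^2 - 3*z + 2)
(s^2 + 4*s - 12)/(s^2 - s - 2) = (s + 6)/(s + 1)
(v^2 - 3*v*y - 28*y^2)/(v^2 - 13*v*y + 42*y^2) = (-v - 4*y)/(-v + 6*y)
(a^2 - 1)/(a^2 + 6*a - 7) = (a + 1)/(a + 7)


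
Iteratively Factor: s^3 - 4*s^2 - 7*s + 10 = (s - 5)*(s^2 + s - 2) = (s - 5)*(s - 1)*(s + 2)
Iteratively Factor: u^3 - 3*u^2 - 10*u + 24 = (u - 2)*(u^2 - u - 12) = (u - 2)*(u + 3)*(u - 4)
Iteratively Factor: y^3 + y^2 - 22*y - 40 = (y - 5)*(y^2 + 6*y + 8) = (y - 5)*(y + 4)*(y + 2)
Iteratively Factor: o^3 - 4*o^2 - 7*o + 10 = (o + 2)*(o^2 - 6*o + 5) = (o - 1)*(o + 2)*(o - 5)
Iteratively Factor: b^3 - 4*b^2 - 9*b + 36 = (b - 4)*(b^2 - 9) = (b - 4)*(b + 3)*(b - 3)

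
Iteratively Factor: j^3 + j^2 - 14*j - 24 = (j + 2)*(j^2 - j - 12) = (j + 2)*(j + 3)*(j - 4)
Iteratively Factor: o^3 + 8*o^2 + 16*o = (o + 4)*(o^2 + 4*o) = o*(o + 4)*(o + 4)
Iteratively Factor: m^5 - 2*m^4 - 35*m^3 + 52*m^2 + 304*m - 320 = (m - 1)*(m^4 - m^3 - 36*m^2 + 16*m + 320) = (m - 1)*(m + 4)*(m^3 - 5*m^2 - 16*m + 80) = (m - 4)*(m - 1)*(m + 4)*(m^2 - m - 20) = (m - 5)*(m - 4)*(m - 1)*(m + 4)*(m + 4)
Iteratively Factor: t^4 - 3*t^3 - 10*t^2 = (t)*(t^3 - 3*t^2 - 10*t) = t*(t + 2)*(t^2 - 5*t) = t*(t - 5)*(t + 2)*(t)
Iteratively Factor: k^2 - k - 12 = (k + 3)*(k - 4)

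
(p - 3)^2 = p^2 - 6*p + 9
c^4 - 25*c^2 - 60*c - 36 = (c - 6)*(c + 1)*(c + 2)*(c + 3)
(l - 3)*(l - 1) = l^2 - 4*l + 3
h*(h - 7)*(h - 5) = h^3 - 12*h^2 + 35*h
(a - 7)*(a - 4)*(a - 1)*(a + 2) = a^4 - 10*a^3 + 15*a^2 + 50*a - 56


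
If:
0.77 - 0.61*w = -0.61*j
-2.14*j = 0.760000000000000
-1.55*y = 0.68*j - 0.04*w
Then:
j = -0.36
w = 0.91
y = 0.18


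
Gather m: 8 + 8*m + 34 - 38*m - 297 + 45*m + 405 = 15*m + 150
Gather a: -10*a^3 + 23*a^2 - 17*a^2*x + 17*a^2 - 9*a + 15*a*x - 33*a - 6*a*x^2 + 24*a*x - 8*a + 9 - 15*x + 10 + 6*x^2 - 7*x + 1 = -10*a^3 + a^2*(40 - 17*x) + a*(-6*x^2 + 39*x - 50) + 6*x^2 - 22*x + 20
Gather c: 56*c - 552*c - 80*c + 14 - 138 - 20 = -576*c - 144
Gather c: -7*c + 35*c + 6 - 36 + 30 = 28*c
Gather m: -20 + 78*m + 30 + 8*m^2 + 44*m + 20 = 8*m^2 + 122*m + 30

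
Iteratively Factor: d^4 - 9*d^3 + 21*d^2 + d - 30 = (d - 3)*(d^3 - 6*d^2 + 3*d + 10) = (d - 5)*(d - 3)*(d^2 - d - 2) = (d - 5)*(d - 3)*(d - 2)*(d + 1)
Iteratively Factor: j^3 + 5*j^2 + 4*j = (j)*(j^2 + 5*j + 4) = j*(j + 1)*(j + 4)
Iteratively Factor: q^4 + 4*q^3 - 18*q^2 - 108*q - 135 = (q - 5)*(q^3 + 9*q^2 + 27*q + 27) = (q - 5)*(q + 3)*(q^2 + 6*q + 9) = (q - 5)*(q + 3)^2*(q + 3)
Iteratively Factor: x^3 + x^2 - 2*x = (x + 2)*(x^2 - x) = x*(x + 2)*(x - 1)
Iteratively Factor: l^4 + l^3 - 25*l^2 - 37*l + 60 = (l + 3)*(l^3 - 2*l^2 - 19*l + 20) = (l - 1)*(l + 3)*(l^2 - l - 20) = (l - 5)*(l - 1)*(l + 3)*(l + 4)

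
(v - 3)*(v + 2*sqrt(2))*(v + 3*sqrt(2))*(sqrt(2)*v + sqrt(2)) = sqrt(2)*v^4 - 2*sqrt(2)*v^3 + 10*v^3 - 20*v^2 + 9*sqrt(2)*v^2 - 24*sqrt(2)*v - 30*v - 36*sqrt(2)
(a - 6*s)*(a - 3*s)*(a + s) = a^3 - 8*a^2*s + 9*a*s^2 + 18*s^3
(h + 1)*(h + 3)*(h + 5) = h^3 + 9*h^2 + 23*h + 15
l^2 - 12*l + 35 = (l - 7)*(l - 5)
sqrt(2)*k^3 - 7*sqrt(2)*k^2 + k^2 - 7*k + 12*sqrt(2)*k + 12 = (k - 4)*(k - 3)*(sqrt(2)*k + 1)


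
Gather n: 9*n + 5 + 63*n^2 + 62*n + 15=63*n^2 + 71*n + 20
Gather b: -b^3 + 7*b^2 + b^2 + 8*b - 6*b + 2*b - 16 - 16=-b^3 + 8*b^2 + 4*b - 32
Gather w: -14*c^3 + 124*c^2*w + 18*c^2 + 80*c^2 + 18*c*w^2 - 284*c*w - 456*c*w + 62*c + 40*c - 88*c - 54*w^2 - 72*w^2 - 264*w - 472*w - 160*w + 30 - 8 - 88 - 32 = -14*c^3 + 98*c^2 + 14*c + w^2*(18*c - 126) + w*(124*c^2 - 740*c - 896) - 98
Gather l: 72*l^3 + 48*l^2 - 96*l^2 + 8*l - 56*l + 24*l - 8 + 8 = 72*l^3 - 48*l^2 - 24*l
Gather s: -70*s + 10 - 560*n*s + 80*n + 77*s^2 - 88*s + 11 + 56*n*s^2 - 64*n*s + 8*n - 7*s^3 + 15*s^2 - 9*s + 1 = 88*n - 7*s^3 + s^2*(56*n + 92) + s*(-624*n - 167) + 22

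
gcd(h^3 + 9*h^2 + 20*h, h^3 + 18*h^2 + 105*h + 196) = h + 4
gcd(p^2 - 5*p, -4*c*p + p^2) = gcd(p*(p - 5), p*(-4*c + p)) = p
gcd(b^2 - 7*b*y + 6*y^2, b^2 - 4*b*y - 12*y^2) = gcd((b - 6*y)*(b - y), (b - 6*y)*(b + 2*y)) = -b + 6*y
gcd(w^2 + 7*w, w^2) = w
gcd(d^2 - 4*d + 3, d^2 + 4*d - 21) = d - 3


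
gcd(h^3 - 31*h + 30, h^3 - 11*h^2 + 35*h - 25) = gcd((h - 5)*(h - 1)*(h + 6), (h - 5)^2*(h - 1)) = h^2 - 6*h + 5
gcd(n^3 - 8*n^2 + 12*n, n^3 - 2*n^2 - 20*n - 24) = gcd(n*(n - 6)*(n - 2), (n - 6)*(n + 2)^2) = n - 6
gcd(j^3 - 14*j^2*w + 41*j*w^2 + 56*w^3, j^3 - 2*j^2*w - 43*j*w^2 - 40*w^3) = -j^2 + 7*j*w + 8*w^2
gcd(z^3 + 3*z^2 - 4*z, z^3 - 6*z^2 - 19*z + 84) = z + 4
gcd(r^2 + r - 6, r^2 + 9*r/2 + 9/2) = r + 3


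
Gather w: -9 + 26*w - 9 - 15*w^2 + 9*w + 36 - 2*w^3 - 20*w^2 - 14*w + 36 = -2*w^3 - 35*w^2 + 21*w + 54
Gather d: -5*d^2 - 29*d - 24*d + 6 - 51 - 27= -5*d^2 - 53*d - 72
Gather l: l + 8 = l + 8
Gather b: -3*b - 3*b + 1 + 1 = 2 - 6*b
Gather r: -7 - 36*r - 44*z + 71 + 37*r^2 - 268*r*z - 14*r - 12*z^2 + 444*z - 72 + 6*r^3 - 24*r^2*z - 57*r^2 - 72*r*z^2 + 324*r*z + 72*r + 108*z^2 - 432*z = 6*r^3 + r^2*(-24*z - 20) + r*(-72*z^2 + 56*z + 22) + 96*z^2 - 32*z - 8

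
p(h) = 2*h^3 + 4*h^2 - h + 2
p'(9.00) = 557.00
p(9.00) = 1775.00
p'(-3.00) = 29.00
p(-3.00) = -13.00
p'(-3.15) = 33.34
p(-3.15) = -17.67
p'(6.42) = 297.66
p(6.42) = 689.66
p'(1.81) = 33.14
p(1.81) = 25.15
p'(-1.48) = 0.30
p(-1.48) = 5.76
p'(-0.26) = -2.67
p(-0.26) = 2.50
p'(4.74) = 171.73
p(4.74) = 300.12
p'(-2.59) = 18.53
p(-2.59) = -3.33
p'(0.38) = 2.91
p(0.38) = 2.31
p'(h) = 6*h^2 + 8*h - 1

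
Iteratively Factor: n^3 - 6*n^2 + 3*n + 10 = (n - 2)*(n^2 - 4*n - 5) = (n - 5)*(n - 2)*(n + 1)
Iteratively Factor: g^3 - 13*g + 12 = (g - 1)*(g^2 + g - 12) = (g - 1)*(g + 4)*(g - 3)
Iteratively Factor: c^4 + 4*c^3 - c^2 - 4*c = (c - 1)*(c^3 + 5*c^2 + 4*c) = (c - 1)*(c + 1)*(c^2 + 4*c) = c*(c - 1)*(c + 1)*(c + 4)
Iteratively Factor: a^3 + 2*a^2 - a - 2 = (a - 1)*(a^2 + 3*a + 2) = (a - 1)*(a + 1)*(a + 2)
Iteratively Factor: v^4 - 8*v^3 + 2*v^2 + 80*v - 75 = (v - 5)*(v^3 - 3*v^2 - 13*v + 15) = (v - 5)^2*(v^2 + 2*v - 3) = (v - 5)^2*(v - 1)*(v + 3)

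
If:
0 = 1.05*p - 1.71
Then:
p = 1.63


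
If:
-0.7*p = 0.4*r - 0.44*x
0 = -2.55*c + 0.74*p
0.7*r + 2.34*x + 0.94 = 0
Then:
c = 0.736742697078832*x + 0.222681072428972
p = 2.53877551020408*x + 0.76734693877551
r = -3.34285714285714*x - 1.34285714285714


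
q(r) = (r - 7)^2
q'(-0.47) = -14.94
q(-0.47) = 55.80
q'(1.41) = -11.18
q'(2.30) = -9.40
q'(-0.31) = -14.62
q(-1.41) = 70.73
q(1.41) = 31.25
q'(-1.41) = -16.82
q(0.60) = 40.96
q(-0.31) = 53.44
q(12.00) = 25.00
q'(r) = 2*r - 14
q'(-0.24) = -14.48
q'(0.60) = -12.80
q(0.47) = 42.64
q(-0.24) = 52.42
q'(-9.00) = -32.00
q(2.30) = 22.09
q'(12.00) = 10.00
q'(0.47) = -13.06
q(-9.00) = 256.00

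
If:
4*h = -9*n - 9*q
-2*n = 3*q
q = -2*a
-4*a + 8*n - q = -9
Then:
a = -9/22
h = 81/88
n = -27/22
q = 9/11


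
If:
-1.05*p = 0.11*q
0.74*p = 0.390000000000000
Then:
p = 0.53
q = -5.03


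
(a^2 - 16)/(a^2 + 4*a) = (a - 4)/a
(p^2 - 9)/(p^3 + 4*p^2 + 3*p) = (p - 3)/(p*(p + 1))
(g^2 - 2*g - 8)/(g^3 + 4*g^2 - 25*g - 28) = (g + 2)/(g^2 + 8*g + 7)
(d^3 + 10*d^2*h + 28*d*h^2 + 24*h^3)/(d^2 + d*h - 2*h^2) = (d^2 + 8*d*h + 12*h^2)/(d - h)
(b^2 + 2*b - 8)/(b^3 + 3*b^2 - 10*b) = (b + 4)/(b*(b + 5))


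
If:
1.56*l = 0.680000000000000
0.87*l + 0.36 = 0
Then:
No Solution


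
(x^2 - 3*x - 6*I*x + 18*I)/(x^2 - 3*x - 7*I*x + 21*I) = (x - 6*I)/(x - 7*I)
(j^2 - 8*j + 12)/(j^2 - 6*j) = (j - 2)/j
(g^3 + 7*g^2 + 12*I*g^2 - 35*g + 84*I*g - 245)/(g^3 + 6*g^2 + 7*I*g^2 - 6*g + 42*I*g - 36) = (g^3 + g^2*(7 + 12*I) + g*(-35 + 84*I) - 245)/(g^3 + g^2*(6 + 7*I) + g*(-6 + 42*I) - 36)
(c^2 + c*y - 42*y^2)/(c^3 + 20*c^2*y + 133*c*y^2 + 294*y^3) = (c - 6*y)/(c^2 + 13*c*y + 42*y^2)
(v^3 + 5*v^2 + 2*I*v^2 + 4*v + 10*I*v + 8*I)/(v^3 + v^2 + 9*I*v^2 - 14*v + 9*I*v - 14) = (v + 4)/(v + 7*I)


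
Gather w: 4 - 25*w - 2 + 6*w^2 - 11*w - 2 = 6*w^2 - 36*w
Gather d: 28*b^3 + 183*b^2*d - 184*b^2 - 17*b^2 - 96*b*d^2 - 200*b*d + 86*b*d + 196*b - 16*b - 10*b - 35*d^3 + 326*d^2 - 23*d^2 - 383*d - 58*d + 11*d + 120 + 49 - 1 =28*b^3 - 201*b^2 + 170*b - 35*d^3 + d^2*(303 - 96*b) + d*(183*b^2 - 114*b - 430) + 168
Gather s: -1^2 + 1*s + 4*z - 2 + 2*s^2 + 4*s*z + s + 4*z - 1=2*s^2 + s*(4*z + 2) + 8*z - 4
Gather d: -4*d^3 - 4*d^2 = -4*d^3 - 4*d^2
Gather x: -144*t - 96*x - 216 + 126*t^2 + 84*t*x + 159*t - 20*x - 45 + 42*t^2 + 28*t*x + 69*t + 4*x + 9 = 168*t^2 + 84*t + x*(112*t - 112) - 252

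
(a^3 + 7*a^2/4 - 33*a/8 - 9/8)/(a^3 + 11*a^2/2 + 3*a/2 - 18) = (a + 1/4)/(a + 4)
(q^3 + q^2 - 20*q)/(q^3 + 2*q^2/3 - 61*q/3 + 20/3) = 3*q/(3*q - 1)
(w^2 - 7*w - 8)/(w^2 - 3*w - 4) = (w - 8)/(w - 4)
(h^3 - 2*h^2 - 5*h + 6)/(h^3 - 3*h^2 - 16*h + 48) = (h^2 + h - 2)/(h^2 - 16)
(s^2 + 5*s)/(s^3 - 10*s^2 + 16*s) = (s + 5)/(s^2 - 10*s + 16)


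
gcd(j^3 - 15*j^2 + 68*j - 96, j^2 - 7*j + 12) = j^2 - 7*j + 12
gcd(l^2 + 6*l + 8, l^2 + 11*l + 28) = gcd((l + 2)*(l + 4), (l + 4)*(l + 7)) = l + 4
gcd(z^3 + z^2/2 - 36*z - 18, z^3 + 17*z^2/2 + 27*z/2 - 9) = z + 6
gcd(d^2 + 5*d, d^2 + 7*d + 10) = d + 5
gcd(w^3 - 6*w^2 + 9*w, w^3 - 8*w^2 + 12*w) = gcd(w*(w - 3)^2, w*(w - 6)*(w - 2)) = w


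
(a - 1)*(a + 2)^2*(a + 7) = a^4 + 10*a^3 + 21*a^2 - 4*a - 28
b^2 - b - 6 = (b - 3)*(b + 2)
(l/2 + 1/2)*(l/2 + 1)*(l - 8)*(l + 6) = l^4/4 + l^3/4 - 13*l^2 - 37*l - 24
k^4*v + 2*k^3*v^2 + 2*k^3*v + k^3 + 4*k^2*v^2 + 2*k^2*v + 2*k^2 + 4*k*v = k*(k + 2)*(k + 2*v)*(k*v + 1)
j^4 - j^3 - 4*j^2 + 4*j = j*(j - 2)*(j - 1)*(j + 2)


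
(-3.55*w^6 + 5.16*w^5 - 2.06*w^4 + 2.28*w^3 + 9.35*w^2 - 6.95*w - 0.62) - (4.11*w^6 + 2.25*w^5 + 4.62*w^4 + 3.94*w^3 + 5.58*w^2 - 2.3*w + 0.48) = -7.66*w^6 + 2.91*w^5 - 6.68*w^4 - 1.66*w^3 + 3.77*w^2 - 4.65*w - 1.1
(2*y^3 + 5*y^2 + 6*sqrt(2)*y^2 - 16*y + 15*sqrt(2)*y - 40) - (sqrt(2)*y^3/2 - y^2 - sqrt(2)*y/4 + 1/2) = -sqrt(2)*y^3/2 + 2*y^3 + 6*y^2 + 6*sqrt(2)*y^2 - 16*y + 61*sqrt(2)*y/4 - 81/2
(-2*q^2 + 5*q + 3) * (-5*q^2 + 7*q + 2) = 10*q^4 - 39*q^3 + 16*q^2 + 31*q + 6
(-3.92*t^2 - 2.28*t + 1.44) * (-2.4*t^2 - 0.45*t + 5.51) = 9.408*t^4 + 7.236*t^3 - 24.0292*t^2 - 13.2108*t + 7.9344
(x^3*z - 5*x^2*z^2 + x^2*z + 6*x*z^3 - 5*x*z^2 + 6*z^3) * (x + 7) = x^4*z - 5*x^3*z^2 + 8*x^3*z + 6*x^2*z^3 - 40*x^2*z^2 + 7*x^2*z + 48*x*z^3 - 35*x*z^2 + 42*z^3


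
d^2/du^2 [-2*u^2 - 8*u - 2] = -4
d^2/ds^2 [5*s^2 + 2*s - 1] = 10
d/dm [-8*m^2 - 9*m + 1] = -16*m - 9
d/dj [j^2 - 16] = 2*j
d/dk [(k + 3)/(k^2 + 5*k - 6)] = (k^2 + 5*k - (k + 3)*(2*k + 5) - 6)/(k^2 + 5*k - 6)^2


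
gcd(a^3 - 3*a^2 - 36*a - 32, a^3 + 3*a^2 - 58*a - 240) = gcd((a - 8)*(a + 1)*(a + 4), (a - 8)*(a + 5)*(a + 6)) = a - 8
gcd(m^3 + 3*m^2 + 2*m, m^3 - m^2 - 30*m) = m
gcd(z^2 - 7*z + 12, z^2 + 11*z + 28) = 1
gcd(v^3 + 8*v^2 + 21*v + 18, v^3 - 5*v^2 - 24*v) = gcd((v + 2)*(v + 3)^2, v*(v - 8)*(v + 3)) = v + 3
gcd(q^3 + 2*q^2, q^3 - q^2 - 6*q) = q^2 + 2*q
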